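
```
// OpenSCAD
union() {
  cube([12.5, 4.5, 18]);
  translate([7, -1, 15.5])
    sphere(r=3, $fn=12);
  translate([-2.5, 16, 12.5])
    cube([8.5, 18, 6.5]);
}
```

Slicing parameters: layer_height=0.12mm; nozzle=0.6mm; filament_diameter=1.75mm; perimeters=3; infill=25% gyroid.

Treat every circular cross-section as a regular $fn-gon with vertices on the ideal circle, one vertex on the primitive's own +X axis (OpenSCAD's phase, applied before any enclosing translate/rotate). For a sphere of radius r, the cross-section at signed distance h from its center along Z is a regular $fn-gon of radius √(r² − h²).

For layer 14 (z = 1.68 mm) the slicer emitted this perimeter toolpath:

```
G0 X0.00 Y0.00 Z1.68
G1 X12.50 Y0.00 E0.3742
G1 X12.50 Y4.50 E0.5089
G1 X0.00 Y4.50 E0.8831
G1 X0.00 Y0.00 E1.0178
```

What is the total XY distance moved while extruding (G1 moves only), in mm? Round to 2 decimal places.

34.00 mm

Sum the Euclidean lengths of each G1 segment: total = 34.00 mm.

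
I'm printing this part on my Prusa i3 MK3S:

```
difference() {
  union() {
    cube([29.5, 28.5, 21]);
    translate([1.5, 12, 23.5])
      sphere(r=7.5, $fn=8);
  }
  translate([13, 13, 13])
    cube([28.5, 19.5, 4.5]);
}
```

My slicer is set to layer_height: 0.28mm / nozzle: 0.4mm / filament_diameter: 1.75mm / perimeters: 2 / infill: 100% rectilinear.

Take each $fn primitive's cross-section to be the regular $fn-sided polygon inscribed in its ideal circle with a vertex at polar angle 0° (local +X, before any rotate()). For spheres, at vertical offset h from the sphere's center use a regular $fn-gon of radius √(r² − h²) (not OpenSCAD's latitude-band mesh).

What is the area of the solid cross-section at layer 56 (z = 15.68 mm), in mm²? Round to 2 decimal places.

At z = 15.68 mm: the 29.5×28.5 cube contributes its full rectangle (area 840.75 mm²); the sphere at (1.5, 12) is absent (|z−center|=7.820 > r=7.5); Merging all regions: only the 29.5×28.5 cube is present, so the union is just that shape — area = 840.75 mm²; the cube at (13, 13) is present — its section is the full 28.5×19.5 rectangle (area 555.75 mm²); After the difference (first − rest): starting from that combined region (840.75 mm²), the 28.5×19.5 cube at (13, 13) partially overlaps it — only the 255.75 mm² overlap (of its 555.75 mm²) is removed, clipping the outline — area = 585.00 mm². Overall, the cross-section is a single solid region. Net area = 585.00 mm².

585.00 mm²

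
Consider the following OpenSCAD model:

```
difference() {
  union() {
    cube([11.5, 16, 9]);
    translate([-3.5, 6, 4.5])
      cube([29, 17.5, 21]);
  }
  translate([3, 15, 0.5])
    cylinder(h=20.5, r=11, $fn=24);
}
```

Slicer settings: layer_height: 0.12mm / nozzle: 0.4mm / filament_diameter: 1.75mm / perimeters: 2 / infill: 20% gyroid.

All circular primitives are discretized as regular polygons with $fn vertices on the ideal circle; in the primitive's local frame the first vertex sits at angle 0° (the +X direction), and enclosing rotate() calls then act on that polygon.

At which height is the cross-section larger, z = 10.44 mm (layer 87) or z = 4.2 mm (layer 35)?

layer 87 (z = 10.44 mm)

Layer 87 (z = 10.44): the cube is absent (z outside [0, 9]); the cube at (-3.5, 6) is present — its section is the full 29×17.5 rectangle (area 507.50 mm²); Taking the union: only the 29×17.5 cube at (-3.5, 6) is present, so the union is just that shape — area = 507.50 mm²; the cylinder at (3, 15): section is a regular 24-gon, circumradius r=11 (area = (24/2)·11.000²·sin(360°/24) = 375.81 mm²); Taking the first minus the rest: starting from that combined region (507.50 mm²), the r=11 cylinder at (3, 15) partially overlaps it — only the 281.97 mm² overlap (of its 375.81 mm²) is removed, clipping the outline — area = 225.53 mm². So its area = 225.53 mm². Layer 35 (z = 4.2): the 11.5×16 cube contributes its full rectangle (area 184.00 mm²); the cube at (-3.5, 6) is absent (z outside [4.5, 25.5]); Merging all regions: only the 11.5×16 cube is present, so the union is just that shape — area = 184.00 mm²; the cylinder at (3, 15): section is a regular 24-gon, circumradius r=11 (area = (24/2)·11.000²·sin(360°/24) = 375.81 mm²); After the difference (first − rest): starting from the result so far (184.00 mm²), the r=11 cylinder at (3, 15) partially overlaps it — only the 126.40 mm² overlap (of its 375.81 mm²) is removed, clipping the outline — area = 57.60 mm². So its area = 57.60 mm². Layer 87 is larger (225.53 vs 57.60 mm²).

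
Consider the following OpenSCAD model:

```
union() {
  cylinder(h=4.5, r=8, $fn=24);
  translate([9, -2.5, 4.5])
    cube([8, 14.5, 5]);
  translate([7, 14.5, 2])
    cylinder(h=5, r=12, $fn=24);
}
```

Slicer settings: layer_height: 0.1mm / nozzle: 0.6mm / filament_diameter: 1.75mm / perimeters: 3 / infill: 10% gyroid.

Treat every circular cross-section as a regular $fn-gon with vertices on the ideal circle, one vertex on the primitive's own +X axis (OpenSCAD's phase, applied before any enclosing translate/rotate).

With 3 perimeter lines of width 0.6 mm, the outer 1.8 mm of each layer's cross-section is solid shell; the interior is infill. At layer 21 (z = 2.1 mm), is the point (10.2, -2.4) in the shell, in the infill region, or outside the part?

At z = 2.1 mm: the r=8 cylinder contributes a regular 24-gon of circumradius 8; the cube at (9, -2.5) does not reach this height (z outside [4.5, 9.5]); the cylinder at (7, 14.5): section is a regular 24-gon, circumradius r=12; Merging all regions: the regions partially overlap (shared area 29.28 mm²), so overlapping operands fuse into one piece — 1 connected region. Overall, the cross-section is a single solid region. The nearest boundary edge runs (8.00, 0.00)→(7.73, -2.07); distance from the point to it = 2.49 mm. The point is not inside any of the regions above, so it lies outside the cross-section (2.49 mm from the nearest boundary).

outside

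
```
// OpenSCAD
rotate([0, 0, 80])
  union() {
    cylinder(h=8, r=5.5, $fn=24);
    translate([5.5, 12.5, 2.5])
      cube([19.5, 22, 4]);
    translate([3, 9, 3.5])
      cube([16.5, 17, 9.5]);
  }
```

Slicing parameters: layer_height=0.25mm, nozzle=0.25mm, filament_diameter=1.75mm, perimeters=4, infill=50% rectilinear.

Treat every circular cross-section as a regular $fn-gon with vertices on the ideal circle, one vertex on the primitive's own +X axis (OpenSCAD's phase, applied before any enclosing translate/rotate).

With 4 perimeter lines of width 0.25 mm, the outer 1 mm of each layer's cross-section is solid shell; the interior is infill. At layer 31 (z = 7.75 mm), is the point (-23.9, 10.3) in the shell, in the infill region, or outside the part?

shell

At z = 7.75 mm: the r=5.5 cylinder contributes a regular 24-gon of circumradius 5.5; the cube at (5.5, 12.5) does not reach this height (z outside [2.5, 6.5]); the 16.5×17 cube at (3, 9) contributes its full rectangle; Merging all regions: the 2 present regions are separate (no shared area or edge), so areas and boundary lengths simply add and each stays a separate island — 2 connected regions; (rotated 80° about Z; rotation is an isometry so areas/perimeters/island counts are preserved). Overall, the cross-section has 2 separate islands. Undo the 80° rotation: the query point maps to (5.993, 25.325) in the un-rotated model frame. The nearest boundary edge runs (3.00, 26.00)→(19.50, 26.00); distance from the point to it = 0.67 mm. (Shell/infill is judged within the island containing the point — the largest one.) The point is inside the cross-section, 0.67 mm from the nearest boundary — within the 1 mm shell band (4 × 0.25).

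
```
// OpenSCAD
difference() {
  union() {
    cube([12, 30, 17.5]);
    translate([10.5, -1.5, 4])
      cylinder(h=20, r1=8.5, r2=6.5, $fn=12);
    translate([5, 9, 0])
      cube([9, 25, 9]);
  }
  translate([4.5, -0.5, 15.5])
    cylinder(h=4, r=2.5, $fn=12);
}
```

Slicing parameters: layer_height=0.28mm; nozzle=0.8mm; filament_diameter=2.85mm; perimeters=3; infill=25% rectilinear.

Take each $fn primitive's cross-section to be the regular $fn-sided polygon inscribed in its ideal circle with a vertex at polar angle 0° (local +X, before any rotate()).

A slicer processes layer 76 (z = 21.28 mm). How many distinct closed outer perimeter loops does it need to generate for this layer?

At z = 21.28 mm: the cube is absent (z outside [0, 17.5]); the cone at (10.5, -1.5) contributes a regular 12-gon of circumradius 6.772 (interpolated between r1=8.5 and r2=6.5 at t=0.864); the cube at (5, 9) is not intersected at this z (z outside [0, 9]); Taking the union: only the cone at (10.5, -1.5) is present, so the union is just that shape — 1 connected region; the cylinder at (4.5, -0.5) does not reach this height (z outside [15.5, 19.5]); After the difference (first − rest): none of the subtracted shapes is present at this height, so that combined region is unchanged — 1 connected region. The result has 1 disconnected region.

1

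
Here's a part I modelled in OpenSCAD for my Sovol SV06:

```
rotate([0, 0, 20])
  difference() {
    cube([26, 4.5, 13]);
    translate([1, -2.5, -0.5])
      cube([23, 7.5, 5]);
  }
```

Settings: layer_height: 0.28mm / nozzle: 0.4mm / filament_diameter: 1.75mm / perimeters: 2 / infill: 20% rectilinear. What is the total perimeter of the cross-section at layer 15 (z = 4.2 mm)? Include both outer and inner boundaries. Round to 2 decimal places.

At z = 4.2 mm: the cube is present — its section is the full 26×4.5 rectangle (perimeter 61.00 mm); the cube at (1, -2.5) (footprint 23×7.5) is included at this height (perimeter 61.00 mm); Taking the first minus the rest: starting from the 26×4.5 cube, the 23×7.5 cube at (1, -2.5) partially overlaps it — only the 103.50 mm² overlap (of its 172.50 mm²) is removed, clipping the outline — boundary = 24.00 mm; (whole slice rotated 20° about Z — lengths, areas and connectivity unchanged). Overall, the cross-section has 2 separate islands. Total boundary length (outer) = 24.00 mm.

24.00 mm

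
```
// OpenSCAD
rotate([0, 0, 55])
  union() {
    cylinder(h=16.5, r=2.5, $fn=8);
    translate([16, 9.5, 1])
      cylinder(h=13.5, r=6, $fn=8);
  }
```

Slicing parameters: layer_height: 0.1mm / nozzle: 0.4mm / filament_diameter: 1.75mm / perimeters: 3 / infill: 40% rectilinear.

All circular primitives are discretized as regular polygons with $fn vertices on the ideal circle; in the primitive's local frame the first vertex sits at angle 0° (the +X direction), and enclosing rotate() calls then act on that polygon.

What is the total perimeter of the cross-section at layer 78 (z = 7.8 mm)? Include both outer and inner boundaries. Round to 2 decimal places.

At z = 7.8 mm: the r=2.5 cylinder gives a regular 8-gon of circumradius 2.5 (constant along its height) (perimeter = 2·8·2.500·sin(180°/8) = 15.31 mm); the r=6 cylinder at (16, 9.5) contributes a regular 8-gon of circumradius 6 (perimeter = 2·8·6.000·sin(180°/8) = 36.74 mm); Combining (union): the 2 present regions are separate (no shared area or edge), so areas and boundary lengths simply add and each stays a separate island — boundary = 52.04 mm; (whole slice rotated 55° about Z — lengths, areas and connectivity unchanged). Overall, the cross-section has 2 separate islands. Total boundary length (outer) = 52.04 mm.

52.04 mm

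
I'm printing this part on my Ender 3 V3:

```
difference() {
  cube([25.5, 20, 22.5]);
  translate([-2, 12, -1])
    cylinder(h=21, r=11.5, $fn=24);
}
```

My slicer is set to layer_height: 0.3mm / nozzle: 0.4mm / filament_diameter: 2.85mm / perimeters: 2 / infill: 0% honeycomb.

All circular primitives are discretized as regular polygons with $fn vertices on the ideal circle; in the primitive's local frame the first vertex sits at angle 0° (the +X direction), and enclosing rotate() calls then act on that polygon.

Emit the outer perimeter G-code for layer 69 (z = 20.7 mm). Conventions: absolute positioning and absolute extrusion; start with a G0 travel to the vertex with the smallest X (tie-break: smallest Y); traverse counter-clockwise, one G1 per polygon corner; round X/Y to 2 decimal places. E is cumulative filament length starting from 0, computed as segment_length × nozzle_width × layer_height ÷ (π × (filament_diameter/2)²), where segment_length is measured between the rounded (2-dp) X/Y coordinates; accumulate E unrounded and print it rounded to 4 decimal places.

G0 X0.00 Y0.00 Z20.70
G1 X25.50 Y0.00 E0.4797
G1 X25.50 Y20.00 E0.8559
G1 X0.00 Y20.00 E1.3355
G1 X0.00 Y0.00 E1.7118

At z = 20.7 mm: the cube is present — its section is the full 25.5×20 rectangle; the cylinder at (-2, 12) is not intersected at this z (z outside [-1, 20]); Subtracting the remaining from the first: none of the subtracted shapes is present at this height, so the 25.5×20 cube is unchanged — 1 connected region. The outline is a single polygon with 4 vertices. Extrusion per mm of travel: 0.4 × 0.3 / (π × 1.425²) = 0.018811. Accumulating E over each segment gives final E = 1.7118.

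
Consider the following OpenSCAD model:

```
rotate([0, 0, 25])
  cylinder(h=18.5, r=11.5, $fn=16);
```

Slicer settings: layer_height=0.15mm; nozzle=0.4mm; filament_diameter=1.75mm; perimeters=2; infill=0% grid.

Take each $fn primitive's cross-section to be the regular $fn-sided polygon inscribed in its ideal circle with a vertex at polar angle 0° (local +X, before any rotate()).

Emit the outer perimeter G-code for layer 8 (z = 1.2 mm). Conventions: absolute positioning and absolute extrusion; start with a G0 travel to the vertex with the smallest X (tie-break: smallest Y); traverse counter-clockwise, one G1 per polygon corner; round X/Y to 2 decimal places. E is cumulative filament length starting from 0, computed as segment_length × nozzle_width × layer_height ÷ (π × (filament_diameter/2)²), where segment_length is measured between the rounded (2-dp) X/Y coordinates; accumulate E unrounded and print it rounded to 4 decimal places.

G0 X-11.49 Y-0.50 Z1.20
G1 X-10.42 Y-4.86 E0.1120
G1 X-7.77 Y-8.48 E0.2239
G1 X-3.93 Y-10.81 E0.3359
G1 X0.50 Y-11.49 E0.4477
G1 X4.86 Y-10.42 E0.5597
G1 X8.48 Y-7.77 E0.6716
G1 X10.81 Y-3.93 E0.7837
G1 X11.49 Y0.50 E0.8955
G1 X10.42 Y4.86 E1.0075
G1 X7.77 Y8.48 E1.1194
G1 X3.93 Y10.81 E1.2314
G1 X-0.50 Y11.49 E1.3432
G1 X-4.86 Y10.42 E1.4552
G1 X-8.48 Y7.77 E1.5671
G1 X-10.81 Y3.93 E1.6792
G1 X-11.49 Y-0.50 E1.7910

At z = 1.2 mm: the r=11.5 cylinder contributes a regular 16-gon of circumradius 11.5; (rotated 25° about Z; rotation is an isometry so areas/perimeters/island counts are preserved). The outline is a single polygon with 16 vertices. Extrusion per mm of travel: 0.4 × 0.15 / (π × 0.875²) = 0.024945. Accumulating E over each segment gives final E = 1.7910.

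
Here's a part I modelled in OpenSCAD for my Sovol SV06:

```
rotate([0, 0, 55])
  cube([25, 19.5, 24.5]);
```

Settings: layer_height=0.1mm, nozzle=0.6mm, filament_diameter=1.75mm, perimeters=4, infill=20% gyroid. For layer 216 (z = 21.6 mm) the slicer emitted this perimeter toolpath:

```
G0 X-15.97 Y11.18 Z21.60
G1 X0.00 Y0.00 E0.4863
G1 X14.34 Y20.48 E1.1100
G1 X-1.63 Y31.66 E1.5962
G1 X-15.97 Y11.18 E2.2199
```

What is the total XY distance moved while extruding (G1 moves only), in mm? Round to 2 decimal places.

88.99 mm

Sum the Euclidean lengths of each G1 segment: total = 88.99 mm.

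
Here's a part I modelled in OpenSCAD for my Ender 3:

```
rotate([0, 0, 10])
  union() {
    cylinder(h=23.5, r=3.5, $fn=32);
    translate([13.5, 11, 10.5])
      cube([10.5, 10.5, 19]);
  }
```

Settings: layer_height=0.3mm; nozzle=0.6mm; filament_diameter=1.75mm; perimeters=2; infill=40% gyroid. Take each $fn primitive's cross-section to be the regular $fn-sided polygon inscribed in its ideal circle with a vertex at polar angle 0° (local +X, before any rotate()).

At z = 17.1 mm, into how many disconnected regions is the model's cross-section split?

At z = 17.1 mm: the cylinder: section is a regular 32-gon, circumradius r=3.5; the cube at (13.5, 11) (footprint 10.5×10.5) is included at this height; Taking the union: the 2 present regions are separate (no shared area or edge), so areas and boundary lengths simply add and each stays a separate island — 2 connected regions; (rotated 10° about Z; rotation is an isometry so areas/perimeters/island counts are preserved). The result has 2 disconnected regions.

2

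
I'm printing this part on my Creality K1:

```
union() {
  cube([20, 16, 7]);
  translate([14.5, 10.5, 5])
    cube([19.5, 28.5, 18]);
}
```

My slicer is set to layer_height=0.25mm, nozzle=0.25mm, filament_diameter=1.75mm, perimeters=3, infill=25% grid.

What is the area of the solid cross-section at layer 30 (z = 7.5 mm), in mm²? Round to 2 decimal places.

555.75 mm²

At z = 7.5 mm: the cube does not reach this height (z outside [0, 7]); the 19.5×28.5 cube at (14.5, 10.5) contributes its full rectangle (area 555.75 mm²); Combining (union): only the 19.5×28.5 cube at (14.5, 10.5) is present, so the union is just that shape — area = 555.75 mm². Overall, the cross-section is a single solid region. Net area = 555.75 mm².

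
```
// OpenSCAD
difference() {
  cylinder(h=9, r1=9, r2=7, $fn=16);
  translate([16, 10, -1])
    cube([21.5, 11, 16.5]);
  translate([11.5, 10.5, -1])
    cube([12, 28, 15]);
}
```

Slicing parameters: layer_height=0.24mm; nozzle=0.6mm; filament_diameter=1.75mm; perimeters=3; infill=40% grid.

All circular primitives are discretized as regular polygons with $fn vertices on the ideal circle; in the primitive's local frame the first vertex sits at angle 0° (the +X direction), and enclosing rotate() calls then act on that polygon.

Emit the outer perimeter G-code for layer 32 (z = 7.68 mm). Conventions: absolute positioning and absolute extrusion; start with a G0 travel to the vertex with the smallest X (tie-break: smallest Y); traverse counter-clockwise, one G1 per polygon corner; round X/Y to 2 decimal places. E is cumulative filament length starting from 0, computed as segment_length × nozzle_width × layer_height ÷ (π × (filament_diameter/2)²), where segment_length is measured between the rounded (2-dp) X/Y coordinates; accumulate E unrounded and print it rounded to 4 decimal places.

At z = 7.68 mm: the cone contributes a regular 16-gon of circumradius 7.293 (interpolated between r1=9 and r2=7 at t=0.853); the 21.5×11 cube at (16, 10) contributes its full rectangle; the 12×28 cube at (11.5, 10.5) contributes its full rectangle; After the difference (first − rest): starting from the cone, the 21.5×11 cube at (16, 10) misses the remaining region (no effect); the 12×28 cube at (11.5, 10.5) misses the remaining region (no effect) — 1 connected region. The outline is a single polygon with 16 vertices. Extrusion per mm of travel: 0.6 × 0.24 / (π × 0.875²) = 0.059868. Accumulating E over each segment gives final E = 2.7262.

G0 X-7.29 Y0.00 Z7.68
G1 X-6.74 Y-2.79 E0.1702
G1 X-5.16 Y-5.16 E0.3408
G1 X-2.79 Y-6.74 E0.5113
G1 X0.00 Y-7.29 E0.6815
G1 X2.79 Y-6.74 E0.8518
G1 X5.16 Y-5.16 E1.0223
G1 X6.74 Y-2.79 E1.1929
G1 X7.29 Y0.00 E1.3631
G1 X6.74 Y2.79 E1.5333
G1 X5.16 Y5.16 E1.7039
G1 X2.79 Y6.74 E1.8744
G1 X0.00 Y7.29 E2.0446
G1 X-2.79 Y6.74 E2.2149
G1 X-5.16 Y5.16 E2.3854
G1 X-6.74 Y2.79 E2.5560
G1 X-7.29 Y0.00 E2.7262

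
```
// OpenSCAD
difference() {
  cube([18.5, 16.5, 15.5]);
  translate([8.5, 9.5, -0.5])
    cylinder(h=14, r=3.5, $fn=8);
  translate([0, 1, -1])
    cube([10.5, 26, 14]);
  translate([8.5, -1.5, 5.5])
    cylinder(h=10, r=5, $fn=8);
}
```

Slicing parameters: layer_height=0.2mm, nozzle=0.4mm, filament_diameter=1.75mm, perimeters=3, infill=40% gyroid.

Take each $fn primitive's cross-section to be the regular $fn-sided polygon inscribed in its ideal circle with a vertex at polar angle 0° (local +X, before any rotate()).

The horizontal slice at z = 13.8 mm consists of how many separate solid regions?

1

At z = 13.8 mm: the cube (footprint 18.5×16.5) is included at this height; the cylinder at (8.5, 9.5) does not reach this height (z outside [-0.5, 13.5]); the cube at (0, 1) is absent (z outside [-1, 13]); the r=5 cylinder at (8.5, -1.5) gives a regular 8-gon of circumradius 5 (constant along its height); Taking the first minus the rest: starting from the 18.5×16.5 cube, the r=5 cylinder at (8.5, -1.5) partially overlaps it — only the 21.29 mm² overlap (of its 70.71 mm²) is removed, clipping the outline — 1 connected region. The result has 1 disconnected region.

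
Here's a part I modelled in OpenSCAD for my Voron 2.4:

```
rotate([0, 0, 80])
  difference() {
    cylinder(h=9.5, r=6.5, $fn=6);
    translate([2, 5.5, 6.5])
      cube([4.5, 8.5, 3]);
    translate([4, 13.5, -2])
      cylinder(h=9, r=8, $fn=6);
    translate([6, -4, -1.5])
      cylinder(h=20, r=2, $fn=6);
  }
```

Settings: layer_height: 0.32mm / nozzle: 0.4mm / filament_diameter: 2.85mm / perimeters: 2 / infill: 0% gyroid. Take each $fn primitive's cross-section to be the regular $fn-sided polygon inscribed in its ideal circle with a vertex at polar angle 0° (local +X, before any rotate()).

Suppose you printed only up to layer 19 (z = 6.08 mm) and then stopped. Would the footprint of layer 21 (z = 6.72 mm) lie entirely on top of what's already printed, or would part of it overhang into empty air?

Compare the two slices. At z = 6.08: the cylinder: section is a regular 6-gon, circumradius r=6.5 (area = (6/2)·6.500²·sin(360°/6) = 109.77 mm²); the cube at (2, 5.5) does not reach this height (z outside [6.5, 9.5]); the r=8 cylinder at (4, 13.5) gives a regular 6-gon of circumradius 8 (constant along its height) (area = (6/2)·8.000²·sin(360°/6) = 166.28 mm²); the r=2 cylinder at (6, -4) contributes a regular 6-gon of circumradius 2 (area = (6/2)·2.000²·sin(360°/6) = 10.39 mm²); Subtracting the remaining from the first: starting from the r=6.5 cylinder (109.77 mm²), the r=8 cylinder at (4, 13.5) misses the remaining region (no effect); the r=2 cylinder at (6, -4) partially overlaps it — only the 0.35 mm² overlap (of its 10.39 mm²) is removed, clipping the outline — area = 109.42 mm²; (rotated 80° about Z; rotation is an isometry so areas/perimeters/island counts are preserved). At z = 6.72: the r=6.5 cylinder contributes a regular 6-gon of circumradius 6.5 (area = (6/2)·6.500²·sin(360°/6) = 109.77 mm²); the cube at (2, 5.5) is present — its section is the full 4.5×8.5 rectangle (area 38.25 mm²); the cylinder at (4, 13.5): section is a regular 6-gon, circumradius r=8 (area = (6/2)·8.000²·sin(360°/6) = 166.28 mm²); the cylinder at (6, -4): section is a regular 6-gon, circumradius r=2 (area = (6/2)·2.000²·sin(360°/6) = 10.39 mm²); Taking the first minus the rest: starting from the r=6.5 cylinder (109.77 mm²), the 4.5×8.5 cube at (2, 5.5) partially overlaps it — only the 0.17 mm² overlap (of its 38.25 mm²) is removed, clipping the outline; the r=8 cylinder at (4, 13.5) misses the remaining region (no effect); the r=2 cylinder at (6, -4) partially overlaps it — only the 0.35 mm² overlap (of its 10.39 mm²) is removed, clipping the outline — area = 109.26 mm²; (whole slice rotated 80° about Z — lengths, areas and connectivity unchanged). Checking containment: the cross-section at z = 6.72 is a subset of the cross-section at z = 6.08.

entirely on top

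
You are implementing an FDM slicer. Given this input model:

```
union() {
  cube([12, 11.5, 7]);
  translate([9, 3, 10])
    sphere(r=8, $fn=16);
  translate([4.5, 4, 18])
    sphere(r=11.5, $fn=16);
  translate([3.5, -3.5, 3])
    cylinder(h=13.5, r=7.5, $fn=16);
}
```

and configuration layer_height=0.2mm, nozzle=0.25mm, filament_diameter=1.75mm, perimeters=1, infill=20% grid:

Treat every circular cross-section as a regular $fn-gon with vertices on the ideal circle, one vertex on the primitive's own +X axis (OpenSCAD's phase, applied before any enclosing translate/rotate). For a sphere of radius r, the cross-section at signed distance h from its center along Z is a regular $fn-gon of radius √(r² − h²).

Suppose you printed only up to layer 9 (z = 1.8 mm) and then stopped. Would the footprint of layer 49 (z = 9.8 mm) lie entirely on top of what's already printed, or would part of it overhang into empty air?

Compare the two slices. At z = 1.8: the cube (footprint 12×11.5) is included at this height (area 138.00 mm²); the sphere at (9, 3) does not reach this height (|z−center|=8.200 > r=8); the sphere at (4.5, 4) is not intersected at this z (|z−center|=16.200 > r=11.5); the cylinder at (3.5, -3.5) does not reach this height (z outside [3, 16.5]); Combining (union): only the 12×11.5 cube is present, so the union is just that shape — area = 138.00 mm². At z = 9.8: the cube is absent (z outside [0, 7]); the sphere at (9, 3): section is a regular 16-gon, circumradius = √(r²−h²) = √(8²−0.2²) = 7.997 (area = (16/2)·7.997²·sin(360°/16) = 195.81 mm²); the r=11.5 sphere at (4.5, 4) contributes a regular 16-gon of circumradius √(11.5²−8.2²) = 8.063 (area = (16/2)·8.063²·sin(360°/16) = 199.03 mm²); the r=7.5 cylinder at (3.5, -3.5) gives a regular 16-gon of circumradius 7.5 (constant along its height) (area = (16/2)·7.500²·sin(360°/16) = 172.21 mm²); Merging all regions: the regions partially overlap — summed areas 567.05 mm² minus the doubly-counted overlap 208.99 mm² gives 358.05 mm² — area = 358.05 mm². Checking containment: at z = 9.8 the cross-section extends beyond the z = 1.8 cross-section by about 223.81 mm².

part overhangs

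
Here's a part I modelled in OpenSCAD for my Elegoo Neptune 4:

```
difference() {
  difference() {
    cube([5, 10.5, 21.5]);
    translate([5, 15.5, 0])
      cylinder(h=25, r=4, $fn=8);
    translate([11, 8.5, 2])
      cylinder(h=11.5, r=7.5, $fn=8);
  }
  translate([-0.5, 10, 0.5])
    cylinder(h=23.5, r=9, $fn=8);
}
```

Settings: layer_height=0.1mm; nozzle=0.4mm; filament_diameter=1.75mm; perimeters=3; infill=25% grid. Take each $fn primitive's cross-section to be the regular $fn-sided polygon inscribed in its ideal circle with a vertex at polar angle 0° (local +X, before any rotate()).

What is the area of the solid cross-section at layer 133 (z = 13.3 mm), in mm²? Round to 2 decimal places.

At z = 13.3 mm: the cube is present — its section is the full 5×10.5 rectangle (area 52.50 mm²); the r=4 cylinder at (5, 15.5) gives a regular 8-gon of circumradius 4 (constant along its height) (area = (8/2)·4.000²·sin(360°/8) = 45.25 mm²); the cylinder at (11, 8.5): section is a regular 8-gon, circumradius r=7.5 (area = (8/2)·7.500²·sin(360°/8) = 159.10 mm²); Taking the first minus the rest: starting from the 5×10.5 cube (52.50 mm²), the r=4 cylinder at (5, 15.5) misses the remaining region (no effect); the r=7.5 cylinder at (11, 8.5) partially overlaps it — only the 4.89 mm² overlap (of its 159.10 mm²) is removed, clipping the outline — area = 47.61 mm²; the r=9 cylinder at (-0.5, 10) contributes a regular 8-gon of circumradius 9 (area = (8/2)·9.000²·sin(360°/8) = 229.10 mm²); Taking the first minus the rest: starting from that combined region (47.61 mm²), the r=9 cylinder at (-0.5, 10) partially overlaps it — only the 36.40 mm² overlap (of its 229.10 mm²) is removed, clipping the outline — area = 11.21 mm². Overall, the cross-section is a single solid region. Net area = 11.21 mm².

11.21 mm²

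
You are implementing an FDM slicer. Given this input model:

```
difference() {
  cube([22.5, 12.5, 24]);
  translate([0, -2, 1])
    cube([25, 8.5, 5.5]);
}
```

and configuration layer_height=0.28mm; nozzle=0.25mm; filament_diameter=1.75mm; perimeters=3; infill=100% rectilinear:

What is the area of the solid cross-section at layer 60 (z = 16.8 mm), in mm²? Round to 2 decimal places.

At z = 16.8 mm: the 22.5×12.5 cube contributes its full rectangle (area 281.25 mm²); the cube at (0, -2) is not intersected at this z (z outside [1, 6.5]); Taking the first minus the rest: none of the subtracted shapes is present at this height, so the 22.5×12.5 cube is unchanged — area = 281.25 mm². Overall, the cross-section is a single solid region. Net area = 281.25 mm².

281.25 mm²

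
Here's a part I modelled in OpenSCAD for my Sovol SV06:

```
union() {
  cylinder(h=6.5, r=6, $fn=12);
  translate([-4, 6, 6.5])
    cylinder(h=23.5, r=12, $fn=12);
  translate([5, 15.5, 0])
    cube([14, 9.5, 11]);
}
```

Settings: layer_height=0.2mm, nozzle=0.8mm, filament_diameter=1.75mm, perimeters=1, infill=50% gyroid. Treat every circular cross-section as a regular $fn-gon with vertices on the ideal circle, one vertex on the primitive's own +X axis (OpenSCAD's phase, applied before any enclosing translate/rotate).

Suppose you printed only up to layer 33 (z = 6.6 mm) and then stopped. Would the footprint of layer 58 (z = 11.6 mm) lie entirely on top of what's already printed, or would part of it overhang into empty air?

entirely on top

Compare the two slices. At z = 6.6: the cylinder is absent (z outside [0, 6.5]); the r=12 cylinder at (-4, 6) gives a regular 12-gon of circumradius 12 (constant along its height) (area = (12/2)·12.000²·sin(360°/12) = 432.00 mm²); the cube at (5, 15.5) (footprint 14×9.5) is included at this height (area 133.00 mm²); Taking the union: the 2 present regions are separate (no shared area or edge), so areas and boundary lengths simply add and each stays a separate island — area = 565.00 mm². At z = 11.6: the cylinder is absent (z outside [0, 6.5]); the r=12 cylinder at (-4, 6) contributes a regular 12-gon of circumradius 12 (area = (12/2)·12.000²·sin(360°/12) = 432.00 mm²); the cube at (5, 15.5) is not intersected at this z (z outside [0, 11]); Combining (union): only the r=12 cylinder at (-4, 6) is present, so the union is just that shape — area = 432.00 mm². Checking containment: the cross-section at z = 11.6 is a subset of the cross-section at z = 6.6.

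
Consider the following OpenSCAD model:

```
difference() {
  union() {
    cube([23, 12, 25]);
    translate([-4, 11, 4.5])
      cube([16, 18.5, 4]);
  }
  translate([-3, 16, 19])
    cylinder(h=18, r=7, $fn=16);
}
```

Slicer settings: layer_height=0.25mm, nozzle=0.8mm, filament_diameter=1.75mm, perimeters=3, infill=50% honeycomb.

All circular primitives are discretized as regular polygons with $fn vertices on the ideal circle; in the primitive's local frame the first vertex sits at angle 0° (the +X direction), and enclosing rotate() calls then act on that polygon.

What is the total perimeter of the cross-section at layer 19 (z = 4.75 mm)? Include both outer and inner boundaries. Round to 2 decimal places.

113.00 mm

At z = 4.75 mm: the cube (footprint 23×12) is included at this height (perimeter 70.00 mm); the cube at (-4, 11) is present — its section is the full 16×18.5 rectangle (perimeter 69.00 mm); Combining (union): the regions partially overlap (shared area 12.00 mm²), so the edge portions inside another operand are dropped and the merged outline is re-measured after clipping — boundary = 113.00 mm; the cylinder at (-3, 16) is not intersected at this z (z outside [19, 37]); Subtracting the remaining from the first: none of the subtracted shapes is present at this height, so the result so far is unchanged — boundary = 113.00 mm. Overall, the cross-section is a single solid region. Total boundary length (outer) = 113.00 mm.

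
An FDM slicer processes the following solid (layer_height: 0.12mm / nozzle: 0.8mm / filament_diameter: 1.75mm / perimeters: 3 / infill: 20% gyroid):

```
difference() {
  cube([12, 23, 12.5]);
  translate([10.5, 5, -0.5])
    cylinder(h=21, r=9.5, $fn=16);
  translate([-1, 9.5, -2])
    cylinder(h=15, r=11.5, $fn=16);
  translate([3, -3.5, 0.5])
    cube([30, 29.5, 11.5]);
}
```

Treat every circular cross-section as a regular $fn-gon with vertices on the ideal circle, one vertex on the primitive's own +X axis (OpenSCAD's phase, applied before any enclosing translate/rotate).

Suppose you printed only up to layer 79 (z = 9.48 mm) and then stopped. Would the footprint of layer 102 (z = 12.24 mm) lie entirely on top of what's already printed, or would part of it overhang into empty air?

Compare the two slices. At z = 9.48: the cube (footprint 12×23) is included at this height (area 276.00 mm²); the r=9.5 cylinder at (10.5, 5) contributes a regular 16-gon of circumradius 9.5 (area = (16/2)·9.500²·sin(360°/16) = 276.30 mm²); the r=11.5 cylinder at (-1, 9.5) gives a regular 16-gon of circumradius 11.5 (constant along its height) (area = (16/2)·11.500²·sin(360°/16) = 404.88 mm²); the 30×29.5 cube at (3, -3.5) contributes its full rectangle (area 885.00 mm²); Subtracting the remaining from the first: starting from the 12×23 cube (276.00 mm²), the r=9.5 cylinder at (10.5, 5) partially overlaps it — only the 135.18 mm² overlap (of its 276.30 mm²) is removed, clipping the outline; the r=11.5 cylinder at (-1, 9.5) partially overlaps it — only the 78.35 mm² overlap (of its 404.88 mm²) is removed, clipping the outline; the 30×29.5 cube at (3, -3.5) partially overlaps it — only the 54.98 mm² overlap (of its 885.00 mm²) is removed, clipping the outline — area = 7.49 mm². At z = 12.24: the 12×23 cube contributes its full rectangle (area 276.00 mm²); the cylinder at (10.5, 5): section is a regular 16-gon, circumradius r=9.5 (area = (16/2)·9.500²·sin(360°/16) = 276.30 mm²); the cylinder at (-1, 9.5): section is a regular 16-gon, circumradius r=11.5 (area = (16/2)·11.500²·sin(360°/16) = 404.88 mm²); the cube at (3, -3.5) is not intersected at this z (z outside [0.5, 12]); After the difference (first − rest): starting from the 12×23 cube (276.00 mm²), the r=9.5 cylinder at (10.5, 5) partially overlaps it — only the 135.18 mm² overlap (of its 276.30 mm²) is removed, clipping the outline; the r=11.5 cylinder at (-1, 9.5) partially overlaps it — only the 78.35 mm² overlap (of its 404.88 mm²) is removed, clipping the outline — area = 62.48 mm². Checking containment: at z = 12.24 the cross-section extends beyond the z = 9.48 cross-section by about 54.98 mm².

part overhangs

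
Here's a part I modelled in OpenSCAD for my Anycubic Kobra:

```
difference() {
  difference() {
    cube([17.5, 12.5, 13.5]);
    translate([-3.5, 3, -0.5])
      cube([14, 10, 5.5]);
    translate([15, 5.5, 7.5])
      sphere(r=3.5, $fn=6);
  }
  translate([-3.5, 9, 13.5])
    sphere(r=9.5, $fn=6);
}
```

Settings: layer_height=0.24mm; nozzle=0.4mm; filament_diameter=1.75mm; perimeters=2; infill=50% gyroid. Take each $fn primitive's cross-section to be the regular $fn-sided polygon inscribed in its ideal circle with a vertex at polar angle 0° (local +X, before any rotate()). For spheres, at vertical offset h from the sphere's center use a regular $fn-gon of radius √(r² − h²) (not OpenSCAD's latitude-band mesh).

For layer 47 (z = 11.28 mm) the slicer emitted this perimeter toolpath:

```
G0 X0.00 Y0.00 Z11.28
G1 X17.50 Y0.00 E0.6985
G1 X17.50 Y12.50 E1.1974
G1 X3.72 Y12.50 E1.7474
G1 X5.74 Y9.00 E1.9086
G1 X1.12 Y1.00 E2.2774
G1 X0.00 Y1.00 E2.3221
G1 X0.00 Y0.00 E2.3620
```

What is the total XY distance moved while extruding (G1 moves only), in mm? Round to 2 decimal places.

Sum the Euclidean lengths of each G1 segment: total = 59.18 mm.

59.18 mm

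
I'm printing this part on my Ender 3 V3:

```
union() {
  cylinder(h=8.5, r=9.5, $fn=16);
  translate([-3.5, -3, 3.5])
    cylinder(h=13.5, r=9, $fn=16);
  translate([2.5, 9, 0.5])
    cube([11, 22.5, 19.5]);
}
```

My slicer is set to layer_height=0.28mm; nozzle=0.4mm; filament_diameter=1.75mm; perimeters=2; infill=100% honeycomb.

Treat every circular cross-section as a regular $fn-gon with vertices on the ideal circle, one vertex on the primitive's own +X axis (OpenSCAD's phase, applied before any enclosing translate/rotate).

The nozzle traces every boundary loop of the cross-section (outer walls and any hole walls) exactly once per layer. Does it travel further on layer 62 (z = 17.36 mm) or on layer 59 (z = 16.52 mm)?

layer 59 (z = 16.52 mm)

Layer 62 (z = 17.36): the cylinder is absent (z outside [0, 8.5]); the cylinder at (-3.5, -3) is not intersected at this z (z outside [3.5, 17]); the 11×22.5 cube at (2.5, 9) contributes its full rectangle (perimeter 67.00 mm); Combining (union): only the 11×22.5 cube at (2.5, 9) is present, so the union is just that shape — boundary = 67.00 mm. So its perimeter = 67.00 mm. Layer 59 (z = 16.52): the cylinder is not intersected at this z (z outside [0, 8.5]); the r=9 cylinder at (-3.5, -3) gives a regular 16-gon of circumradius 9 (constant along its height) (perimeter = 2·16·9.000·sin(180°/16) = 56.19 mm); the 11×22.5 cube at (2.5, 9) contributes its full rectangle (perimeter 67.00 mm); Merging all regions: the 2 present regions are separate (no shared area or edge), so areas and boundary lengths simply add and each stays a separate island — boundary = 123.19 mm. So its perimeter = 123.19 mm. Layer 59 is larger (123.19 vs 67.00 mm).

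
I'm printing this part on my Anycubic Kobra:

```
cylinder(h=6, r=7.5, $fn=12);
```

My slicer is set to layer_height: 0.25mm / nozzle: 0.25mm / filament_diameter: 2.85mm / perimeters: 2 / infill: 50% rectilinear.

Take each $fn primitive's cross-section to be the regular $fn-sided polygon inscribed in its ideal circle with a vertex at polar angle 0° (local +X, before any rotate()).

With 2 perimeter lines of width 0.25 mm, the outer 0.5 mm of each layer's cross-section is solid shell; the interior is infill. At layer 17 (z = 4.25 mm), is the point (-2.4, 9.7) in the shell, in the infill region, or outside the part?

outside

At z = 4.25 mm: the r=7.5 cylinder gives a regular 12-gon of circumradius 7.5 (constant along its height). Overall, the cross-section is a single solid region. The nearest boundary edge runs (0.00, 7.50)→(-3.75, 6.50); distance from the point to it = 2.75 mm. The point is not inside any of the regions above, so it lies outside the cross-section (2.75 mm from the nearest boundary).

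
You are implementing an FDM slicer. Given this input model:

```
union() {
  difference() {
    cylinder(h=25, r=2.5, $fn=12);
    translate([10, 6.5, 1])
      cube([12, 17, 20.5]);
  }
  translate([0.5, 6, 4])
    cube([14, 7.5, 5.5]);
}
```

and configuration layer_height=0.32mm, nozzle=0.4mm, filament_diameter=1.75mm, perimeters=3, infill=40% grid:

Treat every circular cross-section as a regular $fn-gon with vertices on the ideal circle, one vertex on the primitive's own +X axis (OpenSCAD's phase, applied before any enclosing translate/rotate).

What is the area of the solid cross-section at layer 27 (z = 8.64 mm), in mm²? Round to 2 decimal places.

123.75 mm²

At z = 8.64 mm: the cylinder: section is a regular 12-gon, circumradius r=2.5 (area = (12/2)·2.500²·sin(360°/12) = 18.75 mm²); the cube at (10, 6.5) (footprint 12×17) is included at this height (area 204.00 mm²); After the difference (first − rest): starting from the r=2.5 cylinder (18.75 mm²), the 12×17 cube at (10, 6.5) misses the remaining region (no effect) — area = 18.75 mm²; the cube at (0.5, 6) is present — its section is the full 14×7.5 rectangle (area 105.00 mm²); Combining (union): the 2 present regions are separate (no shared area or edge), so areas and boundary lengths simply add and each stays a separate island — area = 123.75 mm². Overall, the cross-section has 2 separate islands. Net area = 123.75 mm².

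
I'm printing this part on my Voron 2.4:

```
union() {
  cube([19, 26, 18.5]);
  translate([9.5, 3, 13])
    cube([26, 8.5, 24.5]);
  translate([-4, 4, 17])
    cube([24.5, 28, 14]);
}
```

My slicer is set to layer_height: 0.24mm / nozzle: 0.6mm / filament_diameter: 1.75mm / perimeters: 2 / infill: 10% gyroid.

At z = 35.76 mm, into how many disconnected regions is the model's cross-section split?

1

At z = 35.76 mm: the cube is not intersected at this z (z outside [0, 18.5]); the cube at (9.5, 3) (footprint 26×8.5) is included at this height; the cube at (-4, 4) does not reach this height (z outside [17, 31]); Merging all regions: only the 26×8.5 cube at (9.5, 3) is present, so the union is just that shape — 1 connected region. The result has 1 disconnected region.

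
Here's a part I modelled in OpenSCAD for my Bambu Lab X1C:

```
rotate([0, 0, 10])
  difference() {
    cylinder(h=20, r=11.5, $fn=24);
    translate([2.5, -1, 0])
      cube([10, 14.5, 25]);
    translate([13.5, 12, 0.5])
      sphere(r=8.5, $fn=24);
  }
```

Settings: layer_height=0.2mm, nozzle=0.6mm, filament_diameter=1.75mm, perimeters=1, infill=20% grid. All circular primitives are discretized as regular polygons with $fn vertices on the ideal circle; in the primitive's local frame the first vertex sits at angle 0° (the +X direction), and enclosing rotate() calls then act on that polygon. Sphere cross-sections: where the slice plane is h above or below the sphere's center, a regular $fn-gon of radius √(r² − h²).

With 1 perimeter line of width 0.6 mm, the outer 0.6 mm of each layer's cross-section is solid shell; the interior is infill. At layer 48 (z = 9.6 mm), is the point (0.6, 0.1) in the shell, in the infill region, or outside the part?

At z = 9.6 mm: the r=11.5 cylinder contributes a regular 24-gon of circumradius 11.5; the cube at (2.5, -1) is present — its section is the full 10×14.5 rectangle; the sphere at (13.5, 12) is not intersected at this z (|z−center|=9.100 > r=8.5); After the difference (first − rest): starting from the r=11.5 cylinder, the 10×14.5 cube at (2.5, -1) partially overlaps it — only the 83.28 mm² overlap (of its 145.00 mm²) is removed, clipping the outline — 1 connected region; (rotated 10° about Z; rotation is an isometry so areas/perimeters/island counts are preserved). Overall, the cross-section is a single solid region. Undo the 10° rotation: the query point maps to (0.608, -0.006) in the un-rotated model frame. The nearest boundary edge runs (2.50, 11.17)→(2.50, -1.00); distance from the point to it = 1.89 mm. The point is inside the cross-section and 1.89 mm from the nearest boundary — more than the 0.6 mm shell width (1 × 0.6), so it's in the infill interior.

infill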